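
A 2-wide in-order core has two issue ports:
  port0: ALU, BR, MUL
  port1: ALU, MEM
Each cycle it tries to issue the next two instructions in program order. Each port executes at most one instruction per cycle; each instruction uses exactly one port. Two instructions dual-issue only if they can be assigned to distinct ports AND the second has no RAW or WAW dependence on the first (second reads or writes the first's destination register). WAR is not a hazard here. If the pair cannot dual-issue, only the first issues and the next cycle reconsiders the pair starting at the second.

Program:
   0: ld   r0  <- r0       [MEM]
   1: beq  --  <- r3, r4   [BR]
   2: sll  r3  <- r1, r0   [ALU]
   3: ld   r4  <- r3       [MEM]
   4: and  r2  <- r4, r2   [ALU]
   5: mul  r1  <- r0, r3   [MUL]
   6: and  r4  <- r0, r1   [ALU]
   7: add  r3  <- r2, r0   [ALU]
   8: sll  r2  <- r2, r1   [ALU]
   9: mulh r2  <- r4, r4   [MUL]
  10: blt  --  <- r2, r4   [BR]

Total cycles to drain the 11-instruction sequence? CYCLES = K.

0. ld beq @i0&i1  | 2-wide
1. sll @i2  | RAW r3
2. ld @i3  | RAW r4
3. and mul @i4&i5  | 2-wide
4. and add @i6&i7  | 2-wide
5. sll @i8  | WAW r2
6. mulh @i9  | no-port MUL/BR
7. blt @i10  | tail

CYCLES = 8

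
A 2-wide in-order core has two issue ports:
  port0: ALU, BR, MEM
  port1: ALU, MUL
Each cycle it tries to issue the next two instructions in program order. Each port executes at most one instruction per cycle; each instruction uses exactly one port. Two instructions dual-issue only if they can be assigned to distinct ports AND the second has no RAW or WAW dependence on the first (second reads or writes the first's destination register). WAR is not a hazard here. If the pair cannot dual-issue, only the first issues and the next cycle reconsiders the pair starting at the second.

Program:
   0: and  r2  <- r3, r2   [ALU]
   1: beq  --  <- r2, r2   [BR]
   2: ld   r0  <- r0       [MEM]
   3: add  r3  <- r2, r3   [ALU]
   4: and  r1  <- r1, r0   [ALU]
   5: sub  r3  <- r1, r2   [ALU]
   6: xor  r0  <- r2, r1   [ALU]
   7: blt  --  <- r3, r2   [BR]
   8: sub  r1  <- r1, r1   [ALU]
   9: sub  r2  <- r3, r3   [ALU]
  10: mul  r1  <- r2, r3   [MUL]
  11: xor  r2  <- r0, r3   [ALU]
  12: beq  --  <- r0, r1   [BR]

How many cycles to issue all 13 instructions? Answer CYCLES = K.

#0 head=0: and.ALU i0 RAW r2
#1 head=1: beq.BR i1 no-port BR/MEM
#2 head=2: ld.MEM;add.ALU i2,i3 pair
#3 head=4: and.ALU i4 RAW r1
#4 head=5: sub.ALU;xor.ALU i5,i6 pair
#5 head=7: blt.BR;sub.ALU i7,i8 pair
#6 head=9: sub.ALU i9 RAW r2
#7 head=10: mul.MUL;xor.ALU i10,i11 pair
#8 head=12: beq.BR i12 tail

CYCLES = 9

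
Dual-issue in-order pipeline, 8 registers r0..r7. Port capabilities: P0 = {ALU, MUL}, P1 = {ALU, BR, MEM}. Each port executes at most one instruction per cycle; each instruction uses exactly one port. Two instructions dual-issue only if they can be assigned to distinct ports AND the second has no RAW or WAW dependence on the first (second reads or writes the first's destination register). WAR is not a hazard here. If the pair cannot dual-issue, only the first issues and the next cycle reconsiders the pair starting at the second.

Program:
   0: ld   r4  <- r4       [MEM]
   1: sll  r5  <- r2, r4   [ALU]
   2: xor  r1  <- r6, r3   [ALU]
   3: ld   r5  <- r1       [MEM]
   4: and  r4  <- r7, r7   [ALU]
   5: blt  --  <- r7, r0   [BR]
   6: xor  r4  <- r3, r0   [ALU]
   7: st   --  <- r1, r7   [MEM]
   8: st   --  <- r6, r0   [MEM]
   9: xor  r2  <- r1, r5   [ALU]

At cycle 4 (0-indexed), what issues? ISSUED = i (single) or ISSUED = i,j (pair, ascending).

c0: i0 ld  RAW r4
c1: i1/i2 sll;xor  pair
c2: i3/i4 ld;and  pair
c3: i5/i6 blt;xor  pair
c4: i7 st  no-port MEM/MEM
c5: i8/i9 st;xor  pair

ISSUED = 7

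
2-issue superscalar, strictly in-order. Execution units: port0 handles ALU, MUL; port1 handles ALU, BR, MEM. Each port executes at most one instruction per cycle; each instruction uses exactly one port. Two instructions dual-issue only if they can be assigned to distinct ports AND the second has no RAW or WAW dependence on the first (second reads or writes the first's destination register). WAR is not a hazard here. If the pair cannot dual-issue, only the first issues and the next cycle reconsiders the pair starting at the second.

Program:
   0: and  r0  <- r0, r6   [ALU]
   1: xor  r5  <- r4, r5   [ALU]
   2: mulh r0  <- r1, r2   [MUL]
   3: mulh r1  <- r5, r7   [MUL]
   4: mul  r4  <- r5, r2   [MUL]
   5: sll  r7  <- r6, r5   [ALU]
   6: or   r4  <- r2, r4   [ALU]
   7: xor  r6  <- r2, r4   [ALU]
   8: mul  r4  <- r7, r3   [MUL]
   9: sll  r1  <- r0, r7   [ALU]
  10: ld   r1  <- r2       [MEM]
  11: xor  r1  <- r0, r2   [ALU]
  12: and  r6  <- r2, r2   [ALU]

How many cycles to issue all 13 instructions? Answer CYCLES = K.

CYCLES = 9

#0 head=0: and.ALU/xor.ALU i0,i1 2-wide
#1 head=2: mulh.MUL i2 no-port MUL/MUL
#2 head=3: mulh.MUL i3 no-port MUL/MUL
#3 head=4: mul.MUL/sll.ALU i4,i5 2-wide
#4 head=6: or.ALU i6 RAW r4
#5 head=7: xor.ALU/mul.MUL i7,i8 2-wide
#6 head=9: sll.ALU i9 WAW r1
#7 head=10: ld.MEM i10 WAW r1
#8 head=11: xor.ALU/and.ALU i11,i12 2-wide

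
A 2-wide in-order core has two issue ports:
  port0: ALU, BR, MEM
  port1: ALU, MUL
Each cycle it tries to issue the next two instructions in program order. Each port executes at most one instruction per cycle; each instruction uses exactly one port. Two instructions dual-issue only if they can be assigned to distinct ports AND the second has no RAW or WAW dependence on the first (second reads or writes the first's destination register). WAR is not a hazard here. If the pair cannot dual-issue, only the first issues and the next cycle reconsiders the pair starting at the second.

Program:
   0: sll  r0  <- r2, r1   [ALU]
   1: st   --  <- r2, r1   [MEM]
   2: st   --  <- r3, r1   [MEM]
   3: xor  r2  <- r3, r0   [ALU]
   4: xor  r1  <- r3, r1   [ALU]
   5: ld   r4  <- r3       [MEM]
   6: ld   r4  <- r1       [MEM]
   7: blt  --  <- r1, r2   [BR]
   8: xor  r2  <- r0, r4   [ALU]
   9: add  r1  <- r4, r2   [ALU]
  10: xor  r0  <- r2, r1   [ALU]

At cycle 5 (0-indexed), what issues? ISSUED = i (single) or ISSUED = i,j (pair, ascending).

c0: i0,i1 sll.ALU+st.MEM  dual
c1: i2,i3 st.MEM+xor.ALU  dual
c2: i4,i5 xor.ALU+ld.MEM  dual
c3: i6 ld.MEM  no-port MEM/BR
c4: i7,i8 blt.BR+xor.ALU  dual
c5: i9 add.ALU  RAW r1
c6: i10 xor.ALU  tail

ISSUED = 9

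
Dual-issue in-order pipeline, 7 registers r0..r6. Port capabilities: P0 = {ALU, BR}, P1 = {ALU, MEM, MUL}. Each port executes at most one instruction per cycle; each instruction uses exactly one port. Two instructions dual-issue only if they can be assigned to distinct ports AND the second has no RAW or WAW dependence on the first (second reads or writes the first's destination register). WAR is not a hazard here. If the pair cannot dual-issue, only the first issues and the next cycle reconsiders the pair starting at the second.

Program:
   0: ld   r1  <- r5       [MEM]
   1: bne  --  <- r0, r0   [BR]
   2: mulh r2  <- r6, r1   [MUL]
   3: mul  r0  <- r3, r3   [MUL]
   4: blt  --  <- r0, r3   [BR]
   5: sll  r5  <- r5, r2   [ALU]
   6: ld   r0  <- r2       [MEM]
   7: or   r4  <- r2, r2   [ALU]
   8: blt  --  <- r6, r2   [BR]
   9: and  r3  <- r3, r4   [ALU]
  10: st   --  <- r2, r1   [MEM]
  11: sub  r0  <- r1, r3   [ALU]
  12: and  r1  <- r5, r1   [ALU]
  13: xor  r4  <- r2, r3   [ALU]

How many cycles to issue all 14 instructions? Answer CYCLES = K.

CYCLES = 8

[0] i0/i1  ld;bne  -- pair
[1] i2  mulh  -- no-port MUL/MUL
[2] i3  mul  -- RAW r0
[3] i4/i5  blt;sll  -- pair
[4] i6/i7  ld;or  -- pair
[5] i8/i9  blt;and  -- pair
[6] i10/i11  st;sub  -- pair
[7] i12/i13  and;xor  -- pair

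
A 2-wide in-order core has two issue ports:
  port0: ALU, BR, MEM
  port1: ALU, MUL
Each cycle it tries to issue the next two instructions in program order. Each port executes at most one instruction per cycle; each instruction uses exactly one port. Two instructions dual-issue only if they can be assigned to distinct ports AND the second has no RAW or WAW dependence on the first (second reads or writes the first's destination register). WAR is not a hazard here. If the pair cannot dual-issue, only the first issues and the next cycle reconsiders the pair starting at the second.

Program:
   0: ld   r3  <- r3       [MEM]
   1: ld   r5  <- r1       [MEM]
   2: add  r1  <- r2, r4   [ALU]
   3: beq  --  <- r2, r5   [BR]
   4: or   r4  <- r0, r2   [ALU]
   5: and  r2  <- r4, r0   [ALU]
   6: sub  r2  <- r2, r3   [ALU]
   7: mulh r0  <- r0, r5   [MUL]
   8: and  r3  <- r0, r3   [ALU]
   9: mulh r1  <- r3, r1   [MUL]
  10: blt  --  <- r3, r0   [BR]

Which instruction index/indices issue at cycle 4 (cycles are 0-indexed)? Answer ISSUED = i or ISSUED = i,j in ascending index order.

ISSUED = 6,7

t=0 i0:ld ; no-port MEM/MEM
t=1 i1,i2:ld+add ; pair
t=2 i3,i4:beq+or ; pair
t=3 i5:and ; RAW+WAW r2
t=4 i6,i7:sub+mulh ; pair
t=5 i8:and ; RAW r3
t=6 i9,i10:mulh+blt ; pair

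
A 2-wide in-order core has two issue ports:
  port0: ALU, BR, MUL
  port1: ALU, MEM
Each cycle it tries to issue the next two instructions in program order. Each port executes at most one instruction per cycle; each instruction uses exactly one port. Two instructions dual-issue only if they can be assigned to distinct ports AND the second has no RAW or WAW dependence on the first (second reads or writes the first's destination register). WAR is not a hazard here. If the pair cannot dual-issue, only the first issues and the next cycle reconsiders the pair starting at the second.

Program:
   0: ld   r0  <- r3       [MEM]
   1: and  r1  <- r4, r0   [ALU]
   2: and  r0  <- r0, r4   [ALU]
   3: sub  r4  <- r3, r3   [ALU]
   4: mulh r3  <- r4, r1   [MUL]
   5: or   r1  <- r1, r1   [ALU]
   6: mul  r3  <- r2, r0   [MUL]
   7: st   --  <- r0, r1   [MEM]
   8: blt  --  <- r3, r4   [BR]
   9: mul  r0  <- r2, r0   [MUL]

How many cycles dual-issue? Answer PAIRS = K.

PAIRS = 3

c0: i0 ld  RAW r0
c1: i1+i2 and+and  pair
c2: i3 sub  RAW r4
c3: i4+i5 mulh+or  pair
c4: i6+i7 mul+st  pair
c5: i8 blt  no-port BR/MUL
c6: i9 mul  tail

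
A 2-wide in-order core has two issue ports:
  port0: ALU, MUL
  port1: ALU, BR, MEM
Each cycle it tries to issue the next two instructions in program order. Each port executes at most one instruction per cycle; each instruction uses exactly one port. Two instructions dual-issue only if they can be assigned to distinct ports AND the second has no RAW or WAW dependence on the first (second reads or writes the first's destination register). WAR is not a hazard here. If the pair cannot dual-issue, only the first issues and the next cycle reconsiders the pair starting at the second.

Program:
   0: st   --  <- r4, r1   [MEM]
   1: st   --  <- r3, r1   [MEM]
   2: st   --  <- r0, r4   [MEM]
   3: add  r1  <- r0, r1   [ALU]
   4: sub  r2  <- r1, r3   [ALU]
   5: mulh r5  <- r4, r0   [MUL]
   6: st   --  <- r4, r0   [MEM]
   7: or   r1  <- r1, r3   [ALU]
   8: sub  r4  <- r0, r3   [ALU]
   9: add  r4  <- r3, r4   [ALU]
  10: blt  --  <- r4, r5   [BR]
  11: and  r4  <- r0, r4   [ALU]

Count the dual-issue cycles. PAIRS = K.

c0: i0 st.MEM  no-port MEM/MEM
c1: i1 st.MEM  no-port MEM/MEM
c2: i2+i3 st.MEM add.ALU  pair
c3: i4+i5 sub.ALU mulh.MUL  pair
c4: i6+i7 st.MEM or.ALU  pair
c5: i8 sub.ALU  RAW+WAW r4
c6: i9 add.ALU  RAW r4
c7: i10+i11 blt.BR and.ALU  pair

PAIRS = 4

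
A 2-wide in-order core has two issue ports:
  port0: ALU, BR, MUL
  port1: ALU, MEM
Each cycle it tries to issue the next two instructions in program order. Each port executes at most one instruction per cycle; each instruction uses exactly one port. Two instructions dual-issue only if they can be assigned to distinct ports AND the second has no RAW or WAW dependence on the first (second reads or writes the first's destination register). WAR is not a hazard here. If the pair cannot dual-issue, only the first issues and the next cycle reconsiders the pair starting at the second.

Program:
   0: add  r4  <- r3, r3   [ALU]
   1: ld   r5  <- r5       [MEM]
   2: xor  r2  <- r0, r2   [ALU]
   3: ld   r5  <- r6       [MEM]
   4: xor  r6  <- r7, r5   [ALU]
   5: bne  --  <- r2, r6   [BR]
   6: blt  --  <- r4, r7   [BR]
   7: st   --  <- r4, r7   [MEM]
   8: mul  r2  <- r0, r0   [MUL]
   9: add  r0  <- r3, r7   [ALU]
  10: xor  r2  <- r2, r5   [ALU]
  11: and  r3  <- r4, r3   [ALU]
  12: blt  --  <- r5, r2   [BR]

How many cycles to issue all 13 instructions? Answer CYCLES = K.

0. add.ALU+ld.MEM @i0+i1  | 2-wide
1. xor.ALU+ld.MEM @i2+i3  | 2-wide
2. xor.ALU @i4  | RAW r6
3. bne.BR @i5  | no-port BR/BR
4. blt.BR+st.MEM @i6+i7  | 2-wide
5. mul.MUL+add.ALU @i8+i9  | 2-wide
6. xor.ALU+and.ALU @i10+i11  | 2-wide
7. blt.BR @i12  | tail

CYCLES = 8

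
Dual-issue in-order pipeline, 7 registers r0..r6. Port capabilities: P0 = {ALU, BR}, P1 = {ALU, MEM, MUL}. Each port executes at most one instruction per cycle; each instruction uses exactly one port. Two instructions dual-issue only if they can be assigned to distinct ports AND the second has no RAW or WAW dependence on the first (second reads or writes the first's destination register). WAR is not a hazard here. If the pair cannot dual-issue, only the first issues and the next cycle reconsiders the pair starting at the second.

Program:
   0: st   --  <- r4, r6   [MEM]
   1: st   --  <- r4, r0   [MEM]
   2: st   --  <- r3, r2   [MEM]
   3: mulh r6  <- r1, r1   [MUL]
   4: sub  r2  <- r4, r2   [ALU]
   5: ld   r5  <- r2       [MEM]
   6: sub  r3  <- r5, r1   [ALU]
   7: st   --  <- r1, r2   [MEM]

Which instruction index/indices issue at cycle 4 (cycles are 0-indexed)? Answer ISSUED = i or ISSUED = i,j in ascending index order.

ISSUED = 5

  cy0 -> i0 (st.MEM) no-port MEM/MEM
  cy1 -> i1 (st.MEM) no-port MEM/MEM
  cy2 -> i2 (st.MEM) no-port MEM/MUL
  cy3 -> i3&i4 (mulh.MUL+sub.ALU) pair
  cy4 -> i5 (ld.MEM) RAW r5
  cy5 -> i6&i7 (sub.ALU+st.MEM) pair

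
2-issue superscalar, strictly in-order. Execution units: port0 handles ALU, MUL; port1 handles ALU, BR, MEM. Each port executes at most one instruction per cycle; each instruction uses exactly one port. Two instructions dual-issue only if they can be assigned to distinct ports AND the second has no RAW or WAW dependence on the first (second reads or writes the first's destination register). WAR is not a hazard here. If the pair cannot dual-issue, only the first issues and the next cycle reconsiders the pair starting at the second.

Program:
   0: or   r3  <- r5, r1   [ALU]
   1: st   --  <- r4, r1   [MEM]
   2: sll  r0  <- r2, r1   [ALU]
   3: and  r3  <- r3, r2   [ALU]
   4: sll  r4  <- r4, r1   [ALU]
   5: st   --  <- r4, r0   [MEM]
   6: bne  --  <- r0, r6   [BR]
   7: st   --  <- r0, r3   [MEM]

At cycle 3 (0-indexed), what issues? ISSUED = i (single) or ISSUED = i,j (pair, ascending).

ISSUED = 5

t=0 i0/i1:or st ; dual
t=1 i2/i3:sll and ; dual
t=2 i4:sll ; RAW r4
t=3 i5:st ; no-port MEM/BR
t=4 i6:bne ; no-port BR/MEM
t=5 i7:st ; tail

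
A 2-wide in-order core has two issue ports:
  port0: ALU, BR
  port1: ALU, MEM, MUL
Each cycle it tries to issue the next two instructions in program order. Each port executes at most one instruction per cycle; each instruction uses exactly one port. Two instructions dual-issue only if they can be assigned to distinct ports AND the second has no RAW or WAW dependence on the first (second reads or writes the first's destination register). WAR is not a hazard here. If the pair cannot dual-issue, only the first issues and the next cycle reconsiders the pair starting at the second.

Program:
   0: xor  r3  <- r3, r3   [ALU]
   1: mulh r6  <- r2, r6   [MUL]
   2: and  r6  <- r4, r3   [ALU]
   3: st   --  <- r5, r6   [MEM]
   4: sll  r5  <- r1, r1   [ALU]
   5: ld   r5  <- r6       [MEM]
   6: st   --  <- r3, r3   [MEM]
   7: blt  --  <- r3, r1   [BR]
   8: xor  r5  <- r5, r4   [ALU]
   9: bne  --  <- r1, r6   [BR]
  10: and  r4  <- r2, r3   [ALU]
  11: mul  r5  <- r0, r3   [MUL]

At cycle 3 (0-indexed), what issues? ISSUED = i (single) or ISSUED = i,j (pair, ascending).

ISSUED = 5

c0: i0&i1 xor;mulh  2-wide
c1: i2 and  RAW r6
c2: i3&i4 st;sll  2-wide
c3: i5 ld  no-port MEM/MEM
c4: i6&i7 st;blt  2-wide
c5: i8&i9 xor;bne  2-wide
c6: i10&i11 and;mul  2-wide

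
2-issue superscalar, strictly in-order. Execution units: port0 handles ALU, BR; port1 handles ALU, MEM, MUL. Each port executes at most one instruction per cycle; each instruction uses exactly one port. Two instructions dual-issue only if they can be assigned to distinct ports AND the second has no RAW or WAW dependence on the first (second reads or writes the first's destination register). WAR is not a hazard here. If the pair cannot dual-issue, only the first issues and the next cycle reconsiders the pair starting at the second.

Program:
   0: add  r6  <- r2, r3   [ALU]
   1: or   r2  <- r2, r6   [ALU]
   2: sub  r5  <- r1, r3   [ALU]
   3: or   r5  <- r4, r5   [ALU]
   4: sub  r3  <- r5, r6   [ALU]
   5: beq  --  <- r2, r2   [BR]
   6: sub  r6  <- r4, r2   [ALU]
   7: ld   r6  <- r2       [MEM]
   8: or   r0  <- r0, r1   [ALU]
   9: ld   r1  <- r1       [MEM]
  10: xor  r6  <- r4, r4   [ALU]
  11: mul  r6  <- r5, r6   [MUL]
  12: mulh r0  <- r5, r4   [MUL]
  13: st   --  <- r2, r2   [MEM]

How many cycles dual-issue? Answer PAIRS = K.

#0 head=0: add i0 RAW r6
#1 head=1: or;sub i1+i2 pair
#2 head=3: or i3 RAW r5
#3 head=4: sub;beq i4+i5 pair
#4 head=6: sub i6 WAW r6
#5 head=7: ld;or i7+i8 pair
#6 head=9: ld;xor i9+i10 pair
#7 head=11: mul i11 no-port MUL/MUL
#8 head=12: mulh i12 no-port MUL/MEM
#9 head=13: st i13 tail

PAIRS = 4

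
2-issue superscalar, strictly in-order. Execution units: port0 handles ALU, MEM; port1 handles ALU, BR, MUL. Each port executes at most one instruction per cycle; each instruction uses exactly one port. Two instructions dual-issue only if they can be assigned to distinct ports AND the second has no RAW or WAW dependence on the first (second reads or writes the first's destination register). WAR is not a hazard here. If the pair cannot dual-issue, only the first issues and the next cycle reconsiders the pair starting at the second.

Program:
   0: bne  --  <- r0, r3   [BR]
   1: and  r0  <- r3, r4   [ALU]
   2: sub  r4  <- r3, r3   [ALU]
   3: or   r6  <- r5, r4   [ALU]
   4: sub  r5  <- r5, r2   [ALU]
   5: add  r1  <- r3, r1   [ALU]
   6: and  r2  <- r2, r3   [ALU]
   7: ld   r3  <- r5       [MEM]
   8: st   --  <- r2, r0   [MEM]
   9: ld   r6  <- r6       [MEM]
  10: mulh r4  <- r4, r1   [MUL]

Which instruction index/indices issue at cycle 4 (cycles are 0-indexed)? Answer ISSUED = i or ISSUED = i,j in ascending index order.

ISSUED = 7

0. bne/and @i0+i1  | dual
1. sub @i2  | RAW r4
2. or/sub @i3+i4  | dual
3. add/and @i5+i6  | dual
4. ld @i7  | no-port MEM/MEM
5. st @i8  | no-port MEM/MEM
6. ld/mulh @i9+i10  | dual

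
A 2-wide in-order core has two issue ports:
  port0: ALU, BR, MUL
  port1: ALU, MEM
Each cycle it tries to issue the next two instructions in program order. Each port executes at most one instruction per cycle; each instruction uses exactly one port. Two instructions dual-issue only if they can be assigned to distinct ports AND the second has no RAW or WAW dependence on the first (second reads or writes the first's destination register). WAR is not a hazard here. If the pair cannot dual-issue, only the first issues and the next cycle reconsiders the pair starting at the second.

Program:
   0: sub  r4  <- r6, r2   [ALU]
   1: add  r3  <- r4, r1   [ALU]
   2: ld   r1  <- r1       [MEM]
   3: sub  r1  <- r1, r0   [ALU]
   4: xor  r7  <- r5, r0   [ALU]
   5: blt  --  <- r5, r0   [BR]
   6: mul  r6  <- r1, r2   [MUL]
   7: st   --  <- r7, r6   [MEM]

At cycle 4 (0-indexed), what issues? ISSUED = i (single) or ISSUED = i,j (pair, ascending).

c0: i0 sub  RAW r4
c1: i1+i2 add ld  2-wide
c2: i3+i4 sub xor  2-wide
c3: i5 blt  no-port BR/MUL
c4: i6 mul  RAW r6
c5: i7 st  tail

ISSUED = 6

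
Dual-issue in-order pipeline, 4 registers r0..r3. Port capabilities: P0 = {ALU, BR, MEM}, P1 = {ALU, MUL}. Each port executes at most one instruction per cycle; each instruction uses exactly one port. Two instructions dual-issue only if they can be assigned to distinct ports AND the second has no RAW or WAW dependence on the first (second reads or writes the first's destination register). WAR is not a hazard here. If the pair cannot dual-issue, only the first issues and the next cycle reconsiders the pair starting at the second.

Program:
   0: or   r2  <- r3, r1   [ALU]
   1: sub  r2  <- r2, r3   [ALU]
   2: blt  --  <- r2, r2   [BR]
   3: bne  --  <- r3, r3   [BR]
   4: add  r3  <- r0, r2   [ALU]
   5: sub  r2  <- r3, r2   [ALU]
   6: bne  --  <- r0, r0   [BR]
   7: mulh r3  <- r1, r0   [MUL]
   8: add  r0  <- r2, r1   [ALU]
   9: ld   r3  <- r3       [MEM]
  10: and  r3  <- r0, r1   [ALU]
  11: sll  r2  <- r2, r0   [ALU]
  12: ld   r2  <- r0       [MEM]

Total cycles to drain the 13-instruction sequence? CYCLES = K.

CYCLES = 9

#0 head=0: or.ALU i0 RAW+WAW r2
#1 head=1: sub.ALU i1 RAW r2
#2 head=2: blt.BR i2 no-port BR/BR
#3 head=3: bne.BR/add.ALU i3/i4 2-wide
#4 head=5: sub.ALU/bne.BR i5/i6 2-wide
#5 head=7: mulh.MUL/add.ALU i7/i8 2-wide
#6 head=9: ld.MEM i9 WAW r3
#7 head=10: and.ALU/sll.ALU i10/i11 2-wide
#8 head=12: ld.MEM i12 tail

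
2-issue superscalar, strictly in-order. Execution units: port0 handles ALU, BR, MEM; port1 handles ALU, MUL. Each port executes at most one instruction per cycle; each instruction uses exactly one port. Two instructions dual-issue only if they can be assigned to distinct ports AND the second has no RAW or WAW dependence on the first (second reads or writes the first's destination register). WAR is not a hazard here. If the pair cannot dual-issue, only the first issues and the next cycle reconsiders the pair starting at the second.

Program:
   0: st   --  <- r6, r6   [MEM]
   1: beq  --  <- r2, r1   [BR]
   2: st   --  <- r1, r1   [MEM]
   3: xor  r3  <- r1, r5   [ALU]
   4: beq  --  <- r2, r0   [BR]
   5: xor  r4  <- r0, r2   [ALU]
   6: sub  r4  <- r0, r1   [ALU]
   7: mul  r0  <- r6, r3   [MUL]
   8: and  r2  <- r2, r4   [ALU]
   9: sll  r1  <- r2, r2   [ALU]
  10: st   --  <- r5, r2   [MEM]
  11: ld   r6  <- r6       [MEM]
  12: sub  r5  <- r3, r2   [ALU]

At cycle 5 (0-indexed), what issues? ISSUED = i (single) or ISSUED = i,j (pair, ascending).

t=0 i0:st.MEM ; no-port MEM/BR
t=1 i1:beq.BR ; no-port BR/MEM
t=2 i2&i3:st.MEM/xor.ALU ; 2-wide
t=3 i4&i5:beq.BR/xor.ALU ; 2-wide
t=4 i6&i7:sub.ALU/mul.MUL ; 2-wide
t=5 i8:and.ALU ; RAW r2
t=6 i9&i10:sll.ALU/st.MEM ; 2-wide
t=7 i11&i12:ld.MEM/sub.ALU ; 2-wide

ISSUED = 8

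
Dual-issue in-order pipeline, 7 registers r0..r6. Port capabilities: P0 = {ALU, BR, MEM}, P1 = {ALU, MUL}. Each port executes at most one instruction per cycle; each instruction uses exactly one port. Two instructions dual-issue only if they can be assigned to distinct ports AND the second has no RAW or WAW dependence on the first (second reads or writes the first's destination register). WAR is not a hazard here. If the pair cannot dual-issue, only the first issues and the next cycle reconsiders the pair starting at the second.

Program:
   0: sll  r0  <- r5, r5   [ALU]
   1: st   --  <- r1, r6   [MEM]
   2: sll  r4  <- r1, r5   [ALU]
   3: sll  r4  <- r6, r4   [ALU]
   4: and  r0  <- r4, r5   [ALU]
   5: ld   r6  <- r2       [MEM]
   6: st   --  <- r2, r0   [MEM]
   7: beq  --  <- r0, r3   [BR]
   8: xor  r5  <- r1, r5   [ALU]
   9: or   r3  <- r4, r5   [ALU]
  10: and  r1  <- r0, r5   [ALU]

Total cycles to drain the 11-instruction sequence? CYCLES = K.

c0: i0,i1 sll.ALU;st.MEM  dual
c1: i2 sll.ALU  RAW+WAW r4
c2: i3 sll.ALU  RAW r4
c3: i4,i5 and.ALU;ld.MEM  dual
c4: i6 st.MEM  no-port MEM/BR
c5: i7,i8 beq.BR;xor.ALU  dual
c6: i9,i10 or.ALU;and.ALU  dual

CYCLES = 7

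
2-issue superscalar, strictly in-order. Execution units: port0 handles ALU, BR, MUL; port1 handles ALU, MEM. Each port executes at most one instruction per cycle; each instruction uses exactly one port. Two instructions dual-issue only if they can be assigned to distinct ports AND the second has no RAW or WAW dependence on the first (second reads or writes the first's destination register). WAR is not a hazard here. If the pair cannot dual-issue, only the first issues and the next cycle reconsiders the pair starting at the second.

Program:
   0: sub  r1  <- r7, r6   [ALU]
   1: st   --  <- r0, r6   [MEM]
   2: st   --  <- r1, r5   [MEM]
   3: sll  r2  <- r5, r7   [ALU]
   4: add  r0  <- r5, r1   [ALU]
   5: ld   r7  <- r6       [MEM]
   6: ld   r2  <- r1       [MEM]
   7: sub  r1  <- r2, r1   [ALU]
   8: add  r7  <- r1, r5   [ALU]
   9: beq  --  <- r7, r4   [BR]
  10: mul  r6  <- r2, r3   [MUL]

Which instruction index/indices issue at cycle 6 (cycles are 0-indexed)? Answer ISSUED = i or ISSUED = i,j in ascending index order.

ISSUED = 9

c0: i0,i1 sub/st  2-wide
c1: i2,i3 st/sll  2-wide
c2: i4,i5 add/ld  2-wide
c3: i6 ld  RAW r2
c4: i7 sub  RAW r1
c5: i8 add  RAW r7
c6: i9 beq  no-port BR/MUL
c7: i10 mul  tail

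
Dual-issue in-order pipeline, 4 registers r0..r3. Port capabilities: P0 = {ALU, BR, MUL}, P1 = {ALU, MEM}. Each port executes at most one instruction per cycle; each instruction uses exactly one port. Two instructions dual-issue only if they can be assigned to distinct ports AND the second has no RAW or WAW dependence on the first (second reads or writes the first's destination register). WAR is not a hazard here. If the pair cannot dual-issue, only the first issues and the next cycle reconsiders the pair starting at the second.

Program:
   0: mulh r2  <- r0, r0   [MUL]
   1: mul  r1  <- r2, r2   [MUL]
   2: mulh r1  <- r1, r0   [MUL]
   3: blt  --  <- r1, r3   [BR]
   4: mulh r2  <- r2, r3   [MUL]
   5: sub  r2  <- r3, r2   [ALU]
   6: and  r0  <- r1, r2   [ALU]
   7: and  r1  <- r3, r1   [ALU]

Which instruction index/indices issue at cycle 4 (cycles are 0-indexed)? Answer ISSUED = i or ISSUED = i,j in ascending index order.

#0 head=0: mulh i0 no-port MUL/MUL
#1 head=1: mul i1 no-port MUL/MUL
#2 head=2: mulh i2 no-port MUL/BR
#3 head=3: blt i3 no-port BR/MUL
#4 head=4: mulh i4 RAW+WAW r2
#5 head=5: sub i5 RAW r2
#6 head=6: and/and i6/i7 pair

ISSUED = 4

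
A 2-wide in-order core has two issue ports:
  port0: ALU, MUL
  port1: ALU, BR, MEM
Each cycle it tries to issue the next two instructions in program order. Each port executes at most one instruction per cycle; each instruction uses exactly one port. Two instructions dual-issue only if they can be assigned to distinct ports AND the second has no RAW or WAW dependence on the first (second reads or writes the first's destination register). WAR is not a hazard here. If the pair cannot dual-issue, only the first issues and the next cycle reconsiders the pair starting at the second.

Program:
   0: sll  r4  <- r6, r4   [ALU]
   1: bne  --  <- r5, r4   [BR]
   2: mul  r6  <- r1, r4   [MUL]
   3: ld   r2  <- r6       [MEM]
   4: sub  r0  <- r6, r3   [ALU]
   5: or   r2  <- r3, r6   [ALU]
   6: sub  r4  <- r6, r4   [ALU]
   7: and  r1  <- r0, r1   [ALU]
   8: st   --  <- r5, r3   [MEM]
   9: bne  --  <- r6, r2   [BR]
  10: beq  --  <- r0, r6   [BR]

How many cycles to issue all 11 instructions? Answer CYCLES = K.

CYCLES = 7

0. sll @i0  | RAW r4
1. bne/mul @i1/i2  | pair
2. ld/sub @i3/i4  | pair
3. or/sub @i5/i6  | pair
4. and/st @i7/i8  | pair
5. bne @i9  | no-port BR/BR
6. beq @i10  | tail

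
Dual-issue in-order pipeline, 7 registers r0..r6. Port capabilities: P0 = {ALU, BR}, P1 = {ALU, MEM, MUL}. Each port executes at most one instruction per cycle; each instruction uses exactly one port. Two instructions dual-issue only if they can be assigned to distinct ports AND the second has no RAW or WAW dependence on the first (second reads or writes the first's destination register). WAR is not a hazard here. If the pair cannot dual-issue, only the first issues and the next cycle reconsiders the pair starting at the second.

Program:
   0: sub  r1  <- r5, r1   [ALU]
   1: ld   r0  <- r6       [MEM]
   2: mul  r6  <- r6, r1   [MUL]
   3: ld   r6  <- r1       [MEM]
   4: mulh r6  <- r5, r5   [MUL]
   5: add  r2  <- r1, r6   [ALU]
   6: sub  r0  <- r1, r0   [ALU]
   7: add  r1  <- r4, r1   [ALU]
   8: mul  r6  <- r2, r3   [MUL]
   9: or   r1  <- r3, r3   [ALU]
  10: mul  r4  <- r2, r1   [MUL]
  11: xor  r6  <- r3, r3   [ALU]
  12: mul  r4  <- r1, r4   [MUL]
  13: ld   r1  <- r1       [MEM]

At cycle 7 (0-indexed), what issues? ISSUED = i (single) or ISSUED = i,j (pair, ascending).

#0 head=0: sub.ALU+ld.MEM i0&i1 2-wide
#1 head=2: mul.MUL i2 no-port MUL/MEM
#2 head=3: ld.MEM i3 no-port MEM/MUL
#3 head=4: mulh.MUL i4 RAW r6
#4 head=5: add.ALU+sub.ALU i5&i6 2-wide
#5 head=7: add.ALU+mul.MUL i7&i8 2-wide
#6 head=9: or.ALU i9 RAW r1
#7 head=10: mul.MUL+xor.ALU i10&i11 2-wide
#8 head=12: mul.MUL i12 no-port MUL/MEM
#9 head=13: ld.MEM i13 tail

ISSUED = 10,11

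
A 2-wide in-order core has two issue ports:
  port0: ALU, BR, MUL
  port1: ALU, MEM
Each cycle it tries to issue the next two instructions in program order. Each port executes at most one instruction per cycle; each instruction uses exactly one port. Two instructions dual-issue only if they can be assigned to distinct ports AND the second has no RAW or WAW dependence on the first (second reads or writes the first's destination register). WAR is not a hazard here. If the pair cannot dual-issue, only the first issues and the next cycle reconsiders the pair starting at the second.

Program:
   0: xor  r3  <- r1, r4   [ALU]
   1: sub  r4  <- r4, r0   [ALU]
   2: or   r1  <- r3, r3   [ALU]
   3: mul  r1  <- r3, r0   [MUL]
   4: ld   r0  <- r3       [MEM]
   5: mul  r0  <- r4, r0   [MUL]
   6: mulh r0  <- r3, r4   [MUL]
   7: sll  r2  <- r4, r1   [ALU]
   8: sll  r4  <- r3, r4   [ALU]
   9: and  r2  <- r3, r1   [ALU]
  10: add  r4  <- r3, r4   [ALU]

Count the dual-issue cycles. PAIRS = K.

PAIRS = 4

[0] i0,i1  xor+sub  -- dual
[1] i2  or  -- WAW r1
[2] i3,i4  mul+ld  -- dual
[3] i5  mul  -- no-port MUL/MUL
[4] i6,i7  mulh+sll  -- dual
[5] i8,i9  sll+and  -- dual
[6] i10  add  -- tail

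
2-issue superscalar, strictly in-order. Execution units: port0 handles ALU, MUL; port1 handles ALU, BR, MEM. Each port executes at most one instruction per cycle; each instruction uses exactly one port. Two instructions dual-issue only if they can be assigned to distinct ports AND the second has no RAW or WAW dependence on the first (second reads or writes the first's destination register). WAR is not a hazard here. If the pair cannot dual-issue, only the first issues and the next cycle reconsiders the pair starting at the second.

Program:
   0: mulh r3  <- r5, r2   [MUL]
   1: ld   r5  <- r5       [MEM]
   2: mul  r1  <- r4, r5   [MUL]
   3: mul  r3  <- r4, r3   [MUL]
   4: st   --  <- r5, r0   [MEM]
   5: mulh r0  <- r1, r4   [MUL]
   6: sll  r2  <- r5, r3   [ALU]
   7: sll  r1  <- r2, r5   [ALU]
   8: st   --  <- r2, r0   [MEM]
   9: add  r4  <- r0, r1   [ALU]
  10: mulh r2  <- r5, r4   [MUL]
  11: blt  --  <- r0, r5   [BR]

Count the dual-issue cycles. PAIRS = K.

PAIRS = 5

c0: i0&i1 mulh+ld  pair
c1: i2 mul  no-port MUL/MUL
c2: i3&i4 mul+st  pair
c3: i5&i6 mulh+sll  pair
c4: i7&i8 sll+st  pair
c5: i9 add  RAW r4
c6: i10&i11 mulh+blt  pair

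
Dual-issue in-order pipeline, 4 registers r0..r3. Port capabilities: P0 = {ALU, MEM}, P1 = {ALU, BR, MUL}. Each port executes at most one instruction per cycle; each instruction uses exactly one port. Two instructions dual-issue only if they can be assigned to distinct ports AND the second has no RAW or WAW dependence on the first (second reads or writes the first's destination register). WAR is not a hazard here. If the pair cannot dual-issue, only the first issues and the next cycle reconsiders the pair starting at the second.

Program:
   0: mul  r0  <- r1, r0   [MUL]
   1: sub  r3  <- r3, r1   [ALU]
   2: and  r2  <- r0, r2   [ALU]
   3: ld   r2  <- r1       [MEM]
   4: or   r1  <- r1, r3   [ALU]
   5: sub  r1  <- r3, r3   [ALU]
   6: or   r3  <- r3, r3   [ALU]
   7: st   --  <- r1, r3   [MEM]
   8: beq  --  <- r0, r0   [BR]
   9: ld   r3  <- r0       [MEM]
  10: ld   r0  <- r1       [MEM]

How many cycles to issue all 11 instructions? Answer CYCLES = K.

#0 head=0: mul.MUL/sub.ALU i0,i1 pair
#1 head=2: and.ALU i2 WAW r2
#2 head=3: ld.MEM/or.ALU i3,i4 pair
#3 head=5: sub.ALU/or.ALU i5,i6 pair
#4 head=7: st.MEM/beq.BR i7,i8 pair
#5 head=9: ld.MEM i9 no-port MEM/MEM
#6 head=10: ld.MEM i10 tail

CYCLES = 7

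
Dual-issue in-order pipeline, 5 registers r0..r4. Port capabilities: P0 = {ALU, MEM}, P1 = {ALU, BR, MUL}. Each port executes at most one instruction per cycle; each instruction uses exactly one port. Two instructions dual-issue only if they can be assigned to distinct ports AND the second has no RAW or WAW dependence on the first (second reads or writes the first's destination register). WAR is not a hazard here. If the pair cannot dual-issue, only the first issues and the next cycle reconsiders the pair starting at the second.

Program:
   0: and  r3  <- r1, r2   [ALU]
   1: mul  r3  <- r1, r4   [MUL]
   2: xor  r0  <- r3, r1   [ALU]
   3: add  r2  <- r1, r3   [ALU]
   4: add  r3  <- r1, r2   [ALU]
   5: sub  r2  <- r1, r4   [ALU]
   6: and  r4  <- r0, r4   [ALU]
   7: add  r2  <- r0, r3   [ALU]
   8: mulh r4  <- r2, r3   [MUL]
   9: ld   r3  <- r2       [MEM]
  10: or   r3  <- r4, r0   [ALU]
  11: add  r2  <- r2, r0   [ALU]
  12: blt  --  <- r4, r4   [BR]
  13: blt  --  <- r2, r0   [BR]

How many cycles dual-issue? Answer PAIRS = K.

PAIRS = 5

c0: i0 and  WAW r3
c1: i1 mul  RAW r3
c2: i2,i3 xor add  dual
c3: i4,i5 add sub  dual
c4: i6,i7 and add  dual
c5: i8,i9 mulh ld  dual
c6: i10,i11 or add  dual
c7: i12 blt  no-port BR/BR
c8: i13 blt  tail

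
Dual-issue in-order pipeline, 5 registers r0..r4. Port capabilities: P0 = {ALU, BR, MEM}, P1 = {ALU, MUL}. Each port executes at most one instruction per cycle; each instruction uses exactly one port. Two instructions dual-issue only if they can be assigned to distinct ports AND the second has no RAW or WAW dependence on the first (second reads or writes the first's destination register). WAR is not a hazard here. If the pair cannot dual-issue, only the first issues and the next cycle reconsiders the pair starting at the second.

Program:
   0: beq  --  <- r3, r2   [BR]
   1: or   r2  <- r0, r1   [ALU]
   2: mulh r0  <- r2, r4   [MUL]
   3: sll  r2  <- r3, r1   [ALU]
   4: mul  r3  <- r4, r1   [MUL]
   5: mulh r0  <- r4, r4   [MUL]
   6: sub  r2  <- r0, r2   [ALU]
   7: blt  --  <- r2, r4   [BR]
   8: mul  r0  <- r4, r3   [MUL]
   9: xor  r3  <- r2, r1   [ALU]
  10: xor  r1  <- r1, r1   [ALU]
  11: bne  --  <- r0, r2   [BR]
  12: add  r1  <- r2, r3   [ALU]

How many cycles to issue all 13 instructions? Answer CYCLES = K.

CYCLES = 8

0. beq or @i0,i1  | dual
1. mulh sll @i2,i3  | dual
2. mul @i4  | no-port MUL/MUL
3. mulh @i5  | RAW r0
4. sub @i6  | RAW r2
5. blt mul @i7,i8  | dual
6. xor xor @i9,i10  | dual
7. bne add @i11,i12  | dual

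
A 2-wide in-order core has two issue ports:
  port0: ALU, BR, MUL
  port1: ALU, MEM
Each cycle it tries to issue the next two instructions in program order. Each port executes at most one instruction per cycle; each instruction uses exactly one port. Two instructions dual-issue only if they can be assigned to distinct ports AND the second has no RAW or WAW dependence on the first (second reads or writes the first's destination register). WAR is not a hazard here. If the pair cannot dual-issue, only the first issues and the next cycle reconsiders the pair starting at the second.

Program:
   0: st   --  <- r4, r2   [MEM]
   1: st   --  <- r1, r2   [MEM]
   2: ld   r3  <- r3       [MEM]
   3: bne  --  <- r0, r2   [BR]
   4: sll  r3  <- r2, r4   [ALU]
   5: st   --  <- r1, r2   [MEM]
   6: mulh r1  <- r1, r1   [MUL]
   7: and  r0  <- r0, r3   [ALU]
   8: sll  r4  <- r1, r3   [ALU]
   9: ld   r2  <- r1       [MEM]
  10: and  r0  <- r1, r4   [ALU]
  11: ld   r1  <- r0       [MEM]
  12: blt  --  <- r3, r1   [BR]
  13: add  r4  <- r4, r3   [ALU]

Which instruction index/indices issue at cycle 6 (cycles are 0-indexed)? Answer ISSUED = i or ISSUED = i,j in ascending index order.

t=0 i0:st ; no-port MEM/MEM
t=1 i1:st ; no-port MEM/MEM
t=2 i2/i3:ld;bne ; pair
t=3 i4/i5:sll;st ; pair
t=4 i6/i7:mulh;and ; pair
t=5 i8/i9:sll;ld ; pair
t=6 i10:and ; RAW r0
t=7 i11:ld ; RAW r1
t=8 i12/i13:blt;add ; pair

ISSUED = 10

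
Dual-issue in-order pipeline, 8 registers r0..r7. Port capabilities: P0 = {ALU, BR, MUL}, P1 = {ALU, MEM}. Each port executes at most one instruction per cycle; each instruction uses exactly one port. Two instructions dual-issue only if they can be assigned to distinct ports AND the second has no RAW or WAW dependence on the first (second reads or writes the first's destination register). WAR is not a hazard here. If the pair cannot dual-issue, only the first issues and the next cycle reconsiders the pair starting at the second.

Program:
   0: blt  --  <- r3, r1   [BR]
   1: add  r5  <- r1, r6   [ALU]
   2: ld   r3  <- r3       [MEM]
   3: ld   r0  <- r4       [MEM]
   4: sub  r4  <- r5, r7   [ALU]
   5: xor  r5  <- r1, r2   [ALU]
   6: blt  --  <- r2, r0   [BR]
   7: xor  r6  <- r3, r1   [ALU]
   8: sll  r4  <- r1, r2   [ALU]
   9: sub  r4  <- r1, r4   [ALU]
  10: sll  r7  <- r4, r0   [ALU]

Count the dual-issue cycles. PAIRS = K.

  cy0 -> i0/i1 (blt/add) 2-wide
  cy1 -> i2 (ld) no-port MEM/MEM
  cy2 -> i3/i4 (ld/sub) 2-wide
  cy3 -> i5/i6 (xor/blt) 2-wide
  cy4 -> i7/i8 (xor/sll) 2-wide
  cy5 -> i9 (sub) RAW r4
  cy6 -> i10 (sll) tail

PAIRS = 4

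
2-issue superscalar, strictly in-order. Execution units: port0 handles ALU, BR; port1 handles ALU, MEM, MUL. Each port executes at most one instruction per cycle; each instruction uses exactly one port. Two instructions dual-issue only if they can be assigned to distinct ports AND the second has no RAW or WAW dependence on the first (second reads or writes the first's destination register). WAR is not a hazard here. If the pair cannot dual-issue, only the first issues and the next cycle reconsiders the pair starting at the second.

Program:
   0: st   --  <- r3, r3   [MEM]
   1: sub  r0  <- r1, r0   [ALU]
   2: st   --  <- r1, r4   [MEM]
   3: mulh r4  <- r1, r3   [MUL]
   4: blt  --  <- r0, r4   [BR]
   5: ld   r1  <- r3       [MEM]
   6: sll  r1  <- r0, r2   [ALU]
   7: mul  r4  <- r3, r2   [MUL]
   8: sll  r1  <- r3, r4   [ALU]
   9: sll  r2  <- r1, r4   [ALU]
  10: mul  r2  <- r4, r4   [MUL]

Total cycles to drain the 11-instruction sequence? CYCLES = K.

CYCLES = 8

#0 head=0: st.MEM;sub.ALU i0+i1 2-wide
#1 head=2: st.MEM i2 no-port MEM/MUL
#2 head=3: mulh.MUL i3 RAW r4
#3 head=4: blt.BR;ld.MEM i4+i5 2-wide
#4 head=6: sll.ALU;mul.MUL i6+i7 2-wide
#5 head=8: sll.ALU i8 RAW r1
#6 head=9: sll.ALU i9 WAW r2
#7 head=10: mul.MUL i10 tail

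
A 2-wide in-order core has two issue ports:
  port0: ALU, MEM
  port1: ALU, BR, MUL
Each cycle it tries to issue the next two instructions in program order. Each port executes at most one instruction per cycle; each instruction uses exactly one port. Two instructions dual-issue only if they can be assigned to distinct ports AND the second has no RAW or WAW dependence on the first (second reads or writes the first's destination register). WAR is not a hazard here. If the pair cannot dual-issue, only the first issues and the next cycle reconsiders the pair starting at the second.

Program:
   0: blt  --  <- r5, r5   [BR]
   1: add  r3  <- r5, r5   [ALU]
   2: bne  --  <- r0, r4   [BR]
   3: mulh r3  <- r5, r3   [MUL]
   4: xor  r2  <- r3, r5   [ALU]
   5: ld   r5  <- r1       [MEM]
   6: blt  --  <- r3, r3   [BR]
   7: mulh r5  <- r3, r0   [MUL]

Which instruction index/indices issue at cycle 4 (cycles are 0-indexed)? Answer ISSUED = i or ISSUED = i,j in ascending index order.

c0: i0/i1 blt add  2-wide
c1: i2 bne  no-port BR/MUL
c2: i3 mulh  RAW r3
c3: i4/i5 xor ld  2-wide
c4: i6 blt  no-port BR/MUL
c5: i7 mulh  tail

ISSUED = 6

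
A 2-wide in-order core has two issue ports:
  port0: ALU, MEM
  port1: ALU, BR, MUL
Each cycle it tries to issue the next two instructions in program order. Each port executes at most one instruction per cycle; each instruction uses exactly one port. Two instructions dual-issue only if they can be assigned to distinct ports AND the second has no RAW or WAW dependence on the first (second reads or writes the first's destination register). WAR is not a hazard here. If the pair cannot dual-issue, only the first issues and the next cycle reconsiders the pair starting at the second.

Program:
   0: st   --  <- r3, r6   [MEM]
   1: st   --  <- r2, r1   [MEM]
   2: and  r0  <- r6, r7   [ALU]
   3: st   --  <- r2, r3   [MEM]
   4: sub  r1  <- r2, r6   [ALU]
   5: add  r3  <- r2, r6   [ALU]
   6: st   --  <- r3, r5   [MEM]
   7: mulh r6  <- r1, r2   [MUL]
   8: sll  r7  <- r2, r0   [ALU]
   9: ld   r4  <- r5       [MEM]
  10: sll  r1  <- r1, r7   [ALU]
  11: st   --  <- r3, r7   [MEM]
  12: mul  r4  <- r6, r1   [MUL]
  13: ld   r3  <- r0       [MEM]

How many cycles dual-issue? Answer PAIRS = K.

PAIRS = 6

c0: i0 st.MEM  no-port MEM/MEM
c1: i1,i2 st.MEM and.ALU  pair
c2: i3,i4 st.MEM sub.ALU  pair
c3: i5 add.ALU  RAW r3
c4: i6,i7 st.MEM mulh.MUL  pair
c5: i8,i9 sll.ALU ld.MEM  pair
c6: i10,i11 sll.ALU st.MEM  pair
c7: i12,i13 mul.MUL ld.MEM  pair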